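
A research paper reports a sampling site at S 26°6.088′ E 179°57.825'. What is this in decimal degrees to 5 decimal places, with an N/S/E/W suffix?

26.10147° S, 179.96375° E

Lat: 26 + 6.088/60 = 26.101467
Longitude: 179 + 57.825/60 = 179.963750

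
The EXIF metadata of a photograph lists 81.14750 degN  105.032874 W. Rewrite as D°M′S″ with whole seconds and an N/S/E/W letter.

81°08′51″ N, 105°01′58″ W

Latitude: 0.147500° → 8.85000′; 0.85000 × 60 = 51.00″
λ: 0.032874° → 1.97244′; 0.97244 × 60 = 58.35″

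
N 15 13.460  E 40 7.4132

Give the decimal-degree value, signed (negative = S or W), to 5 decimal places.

15.22433, 40.12355

Lat: 15 + 13.46/60 = 15.224333
N ⇒ keep positive
λ: 7.4132′ = 0.123553°; total 40.123553
E ⇒ keep positive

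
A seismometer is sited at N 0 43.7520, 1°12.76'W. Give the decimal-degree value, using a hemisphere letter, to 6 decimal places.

Latitude: 43.752′ = 0.729200°; total 0.7292000
λ: 12.76′ = 0.212667°; total 1.2126667

0.729200° N, 1.212667° W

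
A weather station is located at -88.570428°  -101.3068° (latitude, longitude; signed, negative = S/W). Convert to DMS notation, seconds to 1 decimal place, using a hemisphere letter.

Latitude is negative → S; |value| = 88.570428
Lat: whole degrees 88; 34.22568′ → 34′ and 13.541″
Longitude is negative → W; |value| = 101.306800
λ: 0.306800° → 18.40800′; 0.40800 × 60 = 24.480″

88°34′13.5″ S, 101°18′24.5″ W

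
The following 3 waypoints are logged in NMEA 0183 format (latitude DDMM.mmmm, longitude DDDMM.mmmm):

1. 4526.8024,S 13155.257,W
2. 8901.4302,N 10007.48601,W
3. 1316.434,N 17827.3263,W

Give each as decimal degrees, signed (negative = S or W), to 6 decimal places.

1. -45.446707, -131.920950
2. 89.023837, -100.124767
3. 13.273900, -178.455438

Point 1:
  Latitude: split at 2 digits → 45° and 26.8024′; 45 + 26.8024/60 = 45.4467067
  hemisphere S, so the sign is −
  λ: degrees = first 3 digits = 131, minutes = 55.257; 131 + 55.257/60 = 131.9209500
  hemisphere W, so the sign is −
Point 2:
  Latitude: split at 2 digits → 89° and 1.4302′; 89 + 1.4302/60 = 89.0238367
  N → positive
  λ: split at 3 digits → 100° and 7.48601′; 100 + 7.48601/60 = 100.1247668
  hemisphere W, so the sign is −
Point 3:
  Latitude: degrees = first 2 digits = 13, minutes = 16.434; 13 + 16.434/60 = 13.2739000
  N → positive
  Lon: degrees = first 3 digits = 178, minutes = 27.3263; 178 + 27.3263/60 = 178.4554383
  W ⇒ negate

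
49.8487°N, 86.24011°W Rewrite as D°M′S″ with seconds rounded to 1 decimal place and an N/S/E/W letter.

49°50′55.3″ N, 86°14′24.4″ W

Latitude: 0.848700° → 50.92200′; 0.92200 × 60 = 55.320″
λ: 0.240110 × 60 = 14.40660′ → 14′, remainder × 60 = 24.396″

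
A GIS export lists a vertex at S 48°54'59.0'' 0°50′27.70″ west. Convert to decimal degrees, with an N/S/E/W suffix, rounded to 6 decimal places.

48.916389° S, 0.841028° W

φ: 54′ + 59″ = 54.98333′; 48 + 54.98333/60 = 48.9163889
λ: 0° + 50/60 + 27.7/3600 = 0 + 0.833333 + 0.007694 = 0.8410278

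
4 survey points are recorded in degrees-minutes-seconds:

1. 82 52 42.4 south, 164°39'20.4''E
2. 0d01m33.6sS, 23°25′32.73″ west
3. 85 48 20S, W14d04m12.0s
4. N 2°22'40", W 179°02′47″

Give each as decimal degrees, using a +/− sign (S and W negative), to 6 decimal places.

1. -82.878444, 164.655667
2. -0.026000, -23.425758
3. -85.805556, -14.070000
4. 2.377778, -179.046389

Point 1:
  φ: 82 + 52/60 + 42.4/3600 = 82.8784444
  S → negative
  Lon: 164 + 39/60 + 20.4/3600 = 164.6556667
  E → positive
Point 2:
  φ: 0° + 1/60 + 33.6/3600 = 0 + 0.016667 + 0.009333 = 0.0260000
  S → negative
  Lon: 23 + 25/60 + 32.73/3600 = 23.4257583
  hemisphere W, so the sign is −
Point 3:
  φ: 85° + 48/60 + 20/3600 = 85 + 0.800000 + 0.005556 = 85.8055556
  S ⇒ negate
  Longitude: 14° + 4/60 + 12/3600 = 14 + 0.066667 + 0.003333 = 14.0700000
  W ⇒ negate
Point 4:
  Lat: 2° + 22/60 + 40/3600 = 2 + 0.366667 + 0.011111 = 2.3777778
  N → positive
  Lon: 179° + 2/60 + 47/3600 = 179 + 0.033333 + 0.013056 = 179.0463889
  W ⇒ negate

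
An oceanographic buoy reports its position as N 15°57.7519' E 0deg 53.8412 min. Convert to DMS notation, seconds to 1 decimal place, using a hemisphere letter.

φ: fractional minutes 0.75190 × 60 = 45.114″
λ: fractional minutes 0.84120 × 60 = 50.472″

15°57′45.1″ N, 0°53′50.5″ E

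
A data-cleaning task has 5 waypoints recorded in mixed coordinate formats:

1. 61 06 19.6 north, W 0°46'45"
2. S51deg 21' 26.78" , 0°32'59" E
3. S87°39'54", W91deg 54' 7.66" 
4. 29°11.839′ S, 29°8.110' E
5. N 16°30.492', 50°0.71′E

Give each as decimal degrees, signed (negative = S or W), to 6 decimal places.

1. 61.105444, -0.779167
2. -51.357439, 0.549722
3. -87.665000, -91.902128
4. -29.197317, 29.135167
5. 16.508200, 50.011833

Point 1:
  Latitude: 6′ + 19.6″ = 6.32667′; 61 + 6.32667/60 = 61.1054444
  N ⇒ keep positive
  λ: 0° + 46/60 + 45/3600 = 0 + 0.766667 + 0.012500 = 0.7791667
  W → negative
Point 2:
  Latitude: 21′ + 26.78″ = 21.44633′; 51 + 21.44633/60 = 51.3574389
  S ⇒ negate
  λ: 0° + 32/60 + 59/3600 = 0 + 0.533333 + 0.016389 = 0.5497222
  E → positive
Point 3:
  φ: 87° + 39/60 + 54/3600 = 87 + 0.650000 + 0.015000 = 87.6650000
  hemisphere S, so the sign is −
  Longitude: 91 + 54/60 + 7.66/3600 = 91.9021278
  W → negative
Point 4:
  Latitude: 29 + 11.839/60 = 29.1973167
  S ⇒ negate
  λ: 29 + 8.11/60 = 29.1351667
  E ⇒ keep positive
Point 5:
  Latitude: 16 + 30.492/60 = 16.5082000
  N ⇒ keep positive
  λ: 50 + 0.71/60 = 50.0118333
  E → positive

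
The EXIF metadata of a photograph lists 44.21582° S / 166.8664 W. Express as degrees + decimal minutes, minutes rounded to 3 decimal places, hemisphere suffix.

44° 12.949′ S, 166° 51.984′ W

φ: 44° + 0.215820 × 60 = 44° 12.94920′
λ: 166° + 0.866400 × 60 = 166° 51.98400′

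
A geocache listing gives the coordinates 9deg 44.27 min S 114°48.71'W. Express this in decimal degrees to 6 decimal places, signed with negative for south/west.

-9.737833, -114.811833

φ: 44.27′ = 0.737833°; total 9.7378333
S → negative
λ: 48.71′ = 0.811833°; total 114.8118333
W ⇒ negate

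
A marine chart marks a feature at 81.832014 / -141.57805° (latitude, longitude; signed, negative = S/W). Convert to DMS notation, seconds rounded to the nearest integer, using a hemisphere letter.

81°49′55″ N, 141°34′41″ W

Lat: 0.832014° → 49.92084′; 0.92084 × 60 = 55.25″
Longitude is negative → W; |value| = 141.578050
λ: 0.578050 × 60 = 34.68300′ → 34′, remainder × 60 = 40.98″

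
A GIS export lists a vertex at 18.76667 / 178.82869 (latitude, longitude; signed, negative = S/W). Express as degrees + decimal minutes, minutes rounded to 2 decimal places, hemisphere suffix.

Lat: fractional part 0.766670 → 46.0002 minutes
Longitude: 178° + 0.828690 × 60 = 178° 49.7214′

18° 46.00′ N, 178° 49.72′ E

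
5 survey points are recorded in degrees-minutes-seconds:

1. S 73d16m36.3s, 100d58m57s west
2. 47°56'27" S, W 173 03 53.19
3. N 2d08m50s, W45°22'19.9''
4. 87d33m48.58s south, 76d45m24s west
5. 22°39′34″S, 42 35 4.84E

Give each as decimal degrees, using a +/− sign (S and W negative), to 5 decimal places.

Point 1:
  Latitude: 73° + 16/60 + 36.3/3600 = 73 + 0.266667 + 0.010083 = 73.276750
  hemisphere S, so the sign is −
  Lon: 58′ + 57″ = 58.95000′; 100 + 58.95000/60 = 100.982500
  W ⇒ negate
Point 2:
  Latitude: 47 + 56/60 + 27/3600 = 47.940833
  hemisphere S, so the sign is −
  λ: 3′ + 53.19″ = 3.88650′; 173 + 3.88650/60 = 173.064775
  W ⇒ negate
Point 3:
  Lat: 2° + 8/60 + 50/3600 = 2 + 0.133333 + 0.013889 = 2.147222
  N → positive
  λ: 22′ + 19.9″ = 22.33167′; 45 + 22.33167/60 = 45.372194
  W → negative
Point 4:
  Lat: 87 + 33/60 + 48.58/3600 = 87.563494
  hemisphere S, so the sign is −
  λ: 45′ + 24″ = 45.40000′; 76 + 45.40000/60 = 76.756667
  W ⇒ negate
Point 5:
  Lat: 22° + 39/60 + 34/3600 = 22 + 0.650000 + 0.009444 = 22.659444
  S → negative
  Lon: 35′ + 4.84″ = 35.08067′; 42 + 35.08067/60 = 42.584678
  E ⇒ keep positive

1. -73.27675, -100.98250
2. -47.94083, -173.06478
3. 2.14722, -45.37219
4. -87.56349, -76.75667
5. -22.65944, 42.58468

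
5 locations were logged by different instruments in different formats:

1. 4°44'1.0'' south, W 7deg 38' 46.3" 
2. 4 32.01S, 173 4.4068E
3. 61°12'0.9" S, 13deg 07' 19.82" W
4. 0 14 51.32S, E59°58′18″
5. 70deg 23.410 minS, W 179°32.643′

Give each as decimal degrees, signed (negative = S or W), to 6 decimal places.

Point 1:
  φ: 4 + 44/60 + 1/3600 = 4.7336111
  S → negative
  λ: 38′ + 46.3″ = 38.77167′; 7 + 38.77167/60 = 7.6461944
  W ⇒ negate
Point 2:
  φ: 32.01′ = 0.533500°; total 4.5335000
  hemisphere S, so the sign is −
  Lon: 173 + 4.4068/60 = 173.0734467
  E → positive
Point 3:
  φ: 61° + 12/60 + 0.9/3600 = 61 + 0.200000 + 0.000250 = 61.2002500
  hemisphere S, so the sign is −
  Longitude: 13 + 7/60 + 19.82/3600 = 13.1221722
  W → negative
Point 4:
  Latitude: 14′ + 51.32″ = 14.85533′; 0 + 14.85533/60 = 0.2475889
  S ⇒ negate
  Longitude: 58′ + 18″ = 58.30000′; 59 + 58.30000/60 = 59.9716667
  E → positive
Point 5:
  Latitude: 23.41′ = 0.390167°; total 70.3901667
  S ⇒ negate
  Longitude: 32.643′ = 0.544050°; total 179.5440500
  W ⇒ negate

1. -4.733611, -7.646194
2. -4.533500, 173.073447
3. -61.200250, -13.122172
4. -0.247589, 59.971667
5. -70.390167, -179.544050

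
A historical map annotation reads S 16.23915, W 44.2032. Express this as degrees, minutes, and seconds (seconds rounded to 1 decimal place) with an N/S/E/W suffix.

Lat: 0.239150° → 14.34900′; 0.34900 × 60 = 20.940″
λ: 0.203200° → 12.19200′; 0.19200 × 60 = 11.520″

16°14′20.9″ S, 44°12′11.5″ W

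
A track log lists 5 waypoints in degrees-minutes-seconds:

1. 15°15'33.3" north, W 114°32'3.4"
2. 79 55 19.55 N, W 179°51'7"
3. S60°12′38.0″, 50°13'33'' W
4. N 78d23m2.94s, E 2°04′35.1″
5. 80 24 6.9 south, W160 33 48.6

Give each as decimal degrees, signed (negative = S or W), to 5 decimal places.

1. 15.25925, -114.53428
2. 79.92210, -179.85194
3. -60.21056, -50.22583
4. 78.38415, 2.07642
5. -80.40192, -160.56350

Point 1:
  φ: 15′ + 33.3″ = 15.55500′; 15 + 15.55500/60 = 15.259250
  N → positive
  λ: 114 + 32/60 + 3.4/3600 = 114.534278
  hemisphere W, so the sign is −
Point 2:
  Latitude: 79° + 55/60 + 19.55/3600 = 79 + 0.916667 + 0.005431 = 79.922097
  N ⇒ keep positive
  Lon: 51′ + 7″ = 51.11667′; 179 + 51.11667/60 = 179.851944
  W ⇒ negate
Point 3:
  φ: 12′ + 38″ = 12.63333′; 60 + 12.63333/60 = 60.210556
  S → negative
  λ: 13′ + 33″ = 13.55000′; 50 + 13.55000/60 = 50.225833
  hemisphere W, so the sign is −
Point 4:
  φ: 78 + 23/60 + 2.94/3600 = 78.384150
  N ⇒ keep positive
  λ: 2° + 4/60 + 35.1/3600 = 2 + 0.066667 + 0.009750 = 2.076417
  E ⇒ keep positive
Point 5:
  Lat: 80 + 24/60 + 6.9/3600 = 80.401917
  S ⇒ negate
  Longitude: 160 + 33/60 + 48.6/3600 = 160.563500
  hemisphere W, so the sign is −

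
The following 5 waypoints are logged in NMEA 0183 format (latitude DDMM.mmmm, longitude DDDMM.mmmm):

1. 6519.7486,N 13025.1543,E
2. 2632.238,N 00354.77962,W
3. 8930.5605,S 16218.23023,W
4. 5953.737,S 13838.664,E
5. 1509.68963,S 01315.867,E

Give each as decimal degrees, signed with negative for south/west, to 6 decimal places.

Point 1:
  φ: split at 2 digits → 65° and 19.7486′; 65 + 19.7486/60 = 65.3291433
  N ⇒ keep positive
  Lon: degrees = first 3 digits = 130, minutes = 25.1543; 130 + 25.1543/60 = 130.4192383
  E ⇒ keep positive
Point 2:
  Latitude: degrees = first 2 digits = 26, minutes = 32.238; 26 + 32.238/60 = 26.5373000
  N ⇒ keep positive
  Longitude: degrees = first 3 digits = 3, minutes = 54.77962; 3 + 54.77962/60 = 3.9129937
  W ⇒ negate
Point 3:
  φ: degrees = first 2 digits = 89, minutes = 30.5605; 89 + 30.5605/60 = 89.5093417
  S ⇒ negate
  Longitude: split at 3 digits → 162° and 18.23023′; 162 + 18.23023/60 = 162.3038372
  hemisphere W, so the sign is −
Point 4:
  Latitude: degrees = first 2 digits = 59, minutes = 53.737; 59 + 53.737/60 = 59.8956167
  S ⇒ negate
  Lon: degrees = first 3 digits = 138, minutes = 38.664; 138 + 38.664/60 = 138.6444000
  E ⇒ keep positive
Point 5:
  φ: split at 2 digits → 15° and 9.68963′; 15 + 9.68963/60 = 15.1614938
  S → negative
  Lon: degrees = first 3 digits = 13, minutes = 15.867; 13 + 15.867/60 = 13.2644500
  E → positive

1. 65.329143, 130.419238
2. 26.537300, -3.912994
3. -89.509342, -162.303837
4. -59.895617, 138.644400
5. -15.161494, 13.264450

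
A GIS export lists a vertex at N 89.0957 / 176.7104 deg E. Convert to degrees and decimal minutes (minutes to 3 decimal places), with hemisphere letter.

89° 5.742′ N, 176° 42.624′ E

Latitude: 89° + 0.095700 × 60 = 89° 5.74200′
λ: fractional part 0.710400 → 42.62400 minutes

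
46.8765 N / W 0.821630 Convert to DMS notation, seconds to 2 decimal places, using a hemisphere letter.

46°52′35.40″ N, 0°49′17.87″ W

φ: 0.876500° → 52.59000′; 0.59000 × 60 = 35.4000″
Lon: whole degrees 0; 49.29780′ → 49′ and 17.8680″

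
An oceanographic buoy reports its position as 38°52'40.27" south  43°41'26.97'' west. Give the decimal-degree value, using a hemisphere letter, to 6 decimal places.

38.877853° S, 43.690825° W

φ: 38 + 52/60 + 40.27/3600 = 38.8778528
Lon: 43 + 41/60 + 26.97/3600 = 43.6908250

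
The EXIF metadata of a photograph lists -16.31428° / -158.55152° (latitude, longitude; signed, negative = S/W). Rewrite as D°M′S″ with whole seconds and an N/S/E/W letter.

Latitude is negative → S; |value| = 16.314280
Lat: whole degrees 16; 18.85680′ → 18′ and 51.41″
Longitude is negative → W; |value| = 158.551520
λ: whole degrees 158; 33.09120′ → 33′ and 5.47″

16°18′51″ S, 158°33′5″ W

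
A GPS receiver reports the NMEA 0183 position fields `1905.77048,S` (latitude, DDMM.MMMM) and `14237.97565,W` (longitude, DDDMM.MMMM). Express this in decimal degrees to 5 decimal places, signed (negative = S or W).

-19.09617, -142.63293

Lat: split at 2 digits → 19° and 5.77048′; 19 + 5.77048/60 = 19.096175
hemisphere S, so the sign is −
Lon: degrees = first 3 digits = 142, minutes = 37.97565; 142 + 37.97565/60 = 142.632928
W → negative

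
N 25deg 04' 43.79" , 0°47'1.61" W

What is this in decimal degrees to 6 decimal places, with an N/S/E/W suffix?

φ: 25 + 4/60 + 43.79/3600 = 25.0788306
Longitude: 47′ + 1.61″ = 47.02683′; 0 + 47.02683/60 = 0.7837806

25.078831° N, 0.783781° W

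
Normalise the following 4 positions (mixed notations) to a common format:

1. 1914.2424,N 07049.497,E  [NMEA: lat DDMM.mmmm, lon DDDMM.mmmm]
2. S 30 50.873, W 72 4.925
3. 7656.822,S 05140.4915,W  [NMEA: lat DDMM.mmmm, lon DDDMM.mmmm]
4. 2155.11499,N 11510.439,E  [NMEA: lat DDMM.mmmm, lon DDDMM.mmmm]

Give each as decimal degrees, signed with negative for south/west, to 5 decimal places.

1. 19.23737, 70.82495
2. -30.84788, -72.08208
3. -76.94703, -51.67486
4. 21.91858, 115.17398

Point 1:
  Latitude: degrees = first 2 digits = 19, minutes = 14.2424; 19 + 14.2424/60 = 19.237373
  N ⇒ keep positive
  Longitude: split at 3 digits → 070° and 49.497′; 70 + 49.497/60 = 70.824950
  E → positive
Point 2:
  Latitude: 30 + 50.873/60 = 30.847883
  hemisphere S, so the sign is −
  Lon: 72 + 4.925/60 = 72.082083
  W → negative
Point 3:
  φ: degrees = first 2 digits = 76, minutes = 56.822; 76 + 56.822/60 = 76.947033
  hemisphere S, so the sign is −
  λ: degrees = first 3 digits = 51, minutes = 40.4915; 51 + 40.4915/60 = 51.674858
  W → negative
Point 4:
  φ: degrees = first 2 digits = 21, minutes = 55.11499; 21 + 55.11499/60 = 21.918583
  N ⇒ keep positive
  Lon: degrees = first 3 digits = 115, minutes = 10.439; 115 + 10.439/60 = 115.173983
  E → positive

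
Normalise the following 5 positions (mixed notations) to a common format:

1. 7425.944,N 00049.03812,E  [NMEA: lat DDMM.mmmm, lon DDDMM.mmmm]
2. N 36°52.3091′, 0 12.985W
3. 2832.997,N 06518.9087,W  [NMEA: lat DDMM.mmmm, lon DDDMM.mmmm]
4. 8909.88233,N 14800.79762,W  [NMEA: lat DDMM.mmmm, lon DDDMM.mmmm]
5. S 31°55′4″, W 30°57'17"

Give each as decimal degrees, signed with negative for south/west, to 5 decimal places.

Point 1:
  φ: degrees = first 2 digits = 74, minutes = 25.944; 74 + 25.944/60 = 74.432400
  N → positive
  Lon: split at 3 digits → 000° and 49.03812′; 0 + 49.03812/60 = 0.817302
  E ⇒ keep positive
Point 2:
  Latitude: 52.3091′ = 0.871818°; total 36.871818
  N ⇒ keep positive
  Longitude: 12.985′ = 0.216417°; total 0.216417
  hemisphere W, so the sign is −
Point 3:
  Latitude: split at 2 digits → 28° and 32.997′; 28 + 32.997/60 = 28.549950
  N ⇒ keep positive
  Longitude: degrees = first 3 digits = 65, minutes = 18.9087; 65 + 18.9087/60 = 65.315145
  W → negative
Point 4:
  φ: degrees = first 2 digits = 89, minutes = 9.88233; 89 + 9.88233/60 = 89.164706
  N ⇒ keep positive
  λ: degrees = first 3 digits = 148, minutes = 0.79762; 148 + 0.79762/60 = 148.013294
  W → negative
Point 5:
  φ: 31° + 55/60 + 4/3600 = 31 + 0.916667 + 0.001111 = 31.917778
  hemisphere S, so the sign is −
  Lon: 57′ + 17″ = 57.28333′; 30 + 57.28333/60 = 30.954722
  hemisphere W, so the sign is −

1. 74.43240, 0.81730
2. 36.87182, -0.21642
3. 28.54995, -65.31515
4. 89.16471, -148.01329
5. -31.91778, -30.95472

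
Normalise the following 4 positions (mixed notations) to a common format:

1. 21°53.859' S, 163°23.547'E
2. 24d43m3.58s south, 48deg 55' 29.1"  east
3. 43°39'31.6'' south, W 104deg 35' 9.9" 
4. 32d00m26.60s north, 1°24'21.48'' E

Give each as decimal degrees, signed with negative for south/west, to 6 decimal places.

Point 1:
  φ: 53.859′ = 0.897650°; total 21.8976500
  hemisphere S, so the sign is −
  Longitude: 163 + 23.547/60 = 163.3924500
  E ⇒ keep positive
Point 2:
  Latitude: 24° + 43/60 + 3.58/3600 = 24 + 0.716667 + 0.000994 = 24.7176611
  hemisphere S, so the sign is −
  λ: 55′ + 29.1″ = 55.48500′; 48 + 55.48500/60 = 48.9247500
  E ⇒ keep positive
Point 3:
  φ: 39′ + 31.6″ = 39.52667′; 43 + 39.52667/60 = 43.6587778
  S → negative
  Longitude: 104 + 35/60 + 9.9/3600 = 104.5860833
  hemisphere W, so the sign is −
Point 4:
  φ: 32° + 0/60 + 26.6/3600 = 32 + 0.000000 + 0.007389 = 32.0073889
  N ⇒ keep positive
  Longitude: 1° + 24/60 + 21.48/3600 = 1 + 0.400000 + 0.005967 = 1.4059667
  E ⇒ keep positive

1. -21.897650, 163.392450
2. -24.717661, 48.924750
3. -43.658778, -104.586083
4. 32.007389, 1.405967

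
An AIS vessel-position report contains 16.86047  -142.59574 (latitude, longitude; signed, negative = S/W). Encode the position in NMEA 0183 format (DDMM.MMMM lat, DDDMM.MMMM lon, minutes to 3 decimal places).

1651.628,N / 14235.744,W

Latitude: fractional part 0.860470 → 51.62820 minutes
Longitude is negative → W; |value| = 142.595740
Longitude: fractional part 0.595740 → 35.74440 minutes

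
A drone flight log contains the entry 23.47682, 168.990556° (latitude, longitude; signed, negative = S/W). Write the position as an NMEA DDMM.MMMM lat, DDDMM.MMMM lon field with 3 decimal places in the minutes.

Latitude: 23° + 0.476820 × 60 = 23° 28.60920′
Longitude: 168° + 0.990556 × 60 = 168° 59.43336′

2328.609,N / 16859.433,E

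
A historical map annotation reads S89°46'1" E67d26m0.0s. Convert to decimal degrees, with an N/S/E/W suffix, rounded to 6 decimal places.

Lat: 89 + 46/60 + 1/3600 = 89.7669444
Lon: 67° + 26/60 + 0/3600 = 67 + 0.433333 + 0.000000 = 67.4333333

89.766944° S, 67.433333° E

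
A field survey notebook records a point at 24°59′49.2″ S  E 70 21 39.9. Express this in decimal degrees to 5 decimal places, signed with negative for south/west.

-24.99700, 70.36108

Lat: 24 + 59/60 + 49.2/3600 = 24.997000
S ⇒ negate
Longitude: 70° + 21/60 + 39.9/3600 = 70 + 0.350000 + 0.011083 = 70.361083
E ⇒ keep positive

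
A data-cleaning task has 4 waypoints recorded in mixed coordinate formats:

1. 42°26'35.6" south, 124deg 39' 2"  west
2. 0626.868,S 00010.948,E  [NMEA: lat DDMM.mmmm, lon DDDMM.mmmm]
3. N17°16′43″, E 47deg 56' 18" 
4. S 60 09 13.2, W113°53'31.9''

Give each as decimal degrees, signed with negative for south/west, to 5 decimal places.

Point 1:
  φ: 42 + 26/60 + 35.6/3600 = 42.443222
  S → negative
  Longitude: 124° + 39/60 + 2/3600 = 124 + 0.650000 + 0.000556 = 124.650556
  hemisphere W, so the sign is −
Point 2:
  Lat: degrees = first 2 digits = 6, minutes = 26.868; 6 + 26.868/60 = 6.447800
  S → negative
  λ: degrees = first 3 digits = 0, minutes = 10.948; 0 + 10.948/60 = 0.182467
  E ⇒ keep positive
Point 3:
  Lat: 16′ + 43″ = 16.71667′; 17 + 16.71667/60 = 17.278611
  N → positive
  Longitude: 56′ + 18″ = 56.30000′; 47 + 56.30000/60 = 47.938333
  E ⇒ keep positive
Point 4:
  Lat: 9′ + 13.2″ = 9.22000′; 60 + 9.22000/60 = 60.153667
  S ⇒ negate
  Lon: 113 + 53/60 + 31.9/3600 = 113.892194
  W → negative

1. -42.44322, -124.65056
2. -6.44780, 0.18247
3. 17.27861, 47.93833
4. -60.15367, -113.89219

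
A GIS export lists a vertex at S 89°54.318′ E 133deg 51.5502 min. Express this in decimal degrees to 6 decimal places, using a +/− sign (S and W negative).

φ: 89 + 54.318/60 = 89.9053000
hemisphere S, so the sign is −
Longitude: 133 + 51.5502/60 = 133.8591700
E ⇒ keep positive

-89.905300, 133.859170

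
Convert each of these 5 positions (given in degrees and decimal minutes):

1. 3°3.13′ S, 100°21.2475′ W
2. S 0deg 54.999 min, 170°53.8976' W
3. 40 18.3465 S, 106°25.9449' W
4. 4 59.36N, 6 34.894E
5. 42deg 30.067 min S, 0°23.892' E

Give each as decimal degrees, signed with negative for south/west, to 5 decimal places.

Point 1:
  Lat: 3.13′ = 0.052167°; total 3.052167
  hemisphere S, so the sign is −
  Lon: 100 + 21.2475/60 = 100.354125
  W → negative
Point 2:
  Lat: 54.999′ = 0.916650°; total 0.916650
  hemisphere S, so the sign is −
  Longitude: 170 + 53.8976/60 = 170.898293
  hemisphere W, so the sign is −
Point 3:
  Latitude: 18.3465′ = 0.305775°; total 40.305775
  hemisphere S, so the sign is −
  Lon: 25.9449′ = 0.432415°; total 106.432415
  W ⇒ negate
Point 4:
  φ: 4 + 59.36/60 = 4.989333
  N ⇒ keep positive
  λ: 6 + 34.894/60 = 6.581567
  E → positive
Point 5:
  φ: 30.067′ = 0.501117°; total 42.501117
  S ⇒ negate
  Longitude: 23.892′ = 0.398200°; total 0.398200
  E ⇒ keep positive

1. -3.05217, -100.35413
2. -0.91665, -170.89829
3. -40.30578, -106.43242
4. 4.98933, 6.58157
5. -42.50112, 0.39820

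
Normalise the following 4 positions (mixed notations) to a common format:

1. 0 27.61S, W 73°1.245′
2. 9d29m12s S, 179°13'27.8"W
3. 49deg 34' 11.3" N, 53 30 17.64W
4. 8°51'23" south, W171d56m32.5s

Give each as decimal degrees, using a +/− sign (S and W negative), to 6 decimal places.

Point 1:
  Lat: 0 + 27.61/60 = 0.4601667
  S ⇒ negate
  λ: 73 + 1.245/60 = 73.0207500
  hemisphere W, so the sign is −
Point 2:
  Latitude: 9° + 29/60 + 12/3600 = 9 + 0.483333 + 0.003333 = 9.4866667
  S ⇒ negate
  Lon: 179° + 13/60 + 27.8/3600 = 179 + 0.216667 + 0.007722 = 179.2243889
  W → negative
Point 3:
  Latitude: 34′ + 11.3″ = 34.18833′; 49 + 34.18833/60 = 49.5698056
  N → positive
  Lon: 53 + 30/60 + 17.64/3600 = 53.5049000
  W ⇒ negate
Point 4:
  φ: 8° + 51/60 + 23/3600 = 8 + 0.850000 + 0.006389 = 8.8563889
  S ⇒ negate
  Longitude: 171° + 56/60 + 32.5/3600 = 171 + 0.933333 + 0.009028 = 171.9423611
  W → negative

1. -0.460167, -73.020750
2. -9.486667, -179.224389
3. 49.569806, -53.504900
4. -8.856389, -171.942361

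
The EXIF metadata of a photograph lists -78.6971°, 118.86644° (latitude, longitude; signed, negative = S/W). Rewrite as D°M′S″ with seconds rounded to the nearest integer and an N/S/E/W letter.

Latitude is negative → S; |value| = 78.697100
φ: whole degrees 78; 41.82600′ → 41′ and 49.56″
Lon: 0.866440 × 60 = 51.98640′ → 51′, remainder × 60 = 59.18″

78°41′50″ S, 118°51′59″ E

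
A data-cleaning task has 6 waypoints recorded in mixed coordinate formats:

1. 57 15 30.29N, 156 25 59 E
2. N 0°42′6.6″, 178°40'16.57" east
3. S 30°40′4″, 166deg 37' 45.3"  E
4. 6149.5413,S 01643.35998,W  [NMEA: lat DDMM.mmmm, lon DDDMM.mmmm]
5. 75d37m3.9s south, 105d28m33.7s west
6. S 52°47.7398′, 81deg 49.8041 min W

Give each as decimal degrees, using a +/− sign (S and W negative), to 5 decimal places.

Point 1:
  Latitude: 57 + 15/60 + 30.29/3600 = 57.258414
  N ⇒ keep positive
  Lon: 156 + 25/60 + 59/3600 = 156.433056
  E ⇒ keep positive
Point 2:
  Lat: 0 + 42/60 + 6.6/3600 = 0.701833
  N → positive
  Longitude: 178° + 40/60 + 16.57/3600 = 178 + 0.666667 + 0.004603 = 178.671269
  E → positive
Point 3:
  Lat: 30 + 40/60 + 4/3600 = 30.667778
  S → negative
  Lon: 166 + 37/60 + 45.3/3600 = 166.629250
  E ⇒ keep positive
Point 4:
  φ: degrees = first 2 digits = 61, minutes = 49.5413; 61 + 49.5413/60 = 61.825688
  hemisphere S, so the sign is −
  Lon: degrees = first 3 digits = 16, minutes = 43.35998; 16 + 43.35998/60 = 16.722666
  hemisphere W, so the sign is −
Point 5:
  Lat: 37′ + 3.9″ = 37.06500′; 75 + 37.06500/60 = 75.617750
  S → negative
  Lon: 105 + 28/60 + 33.7/3600 = 105.476028
  W → negative
Point 6:
  Lat: 52 + 47.7398/60 = 52.795663
  S → negative
  Longitude: 49.8041′ = 0.830068°; total 81.830068
  W ⇒ negate

1. 57.25841, 156.43306
2. 0.70183, 178.67127
3. -30.66778, 166.62925
4. -61.82569, -16.72267
5. -75.61775, -105.47603
6. -52.79566, -81.83007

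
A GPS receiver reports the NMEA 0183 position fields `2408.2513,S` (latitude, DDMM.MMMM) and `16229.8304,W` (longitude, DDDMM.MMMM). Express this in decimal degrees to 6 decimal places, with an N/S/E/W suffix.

Lat: split at 2 digits → 24° and 8.2513′; 24 + 8.2513/60 = 24.1375217
Longitude: split at 3 digits → 162° and 29.8304′; 162 + 29.8304/60 = 162.4971733

24.137522° S, 162.497173° W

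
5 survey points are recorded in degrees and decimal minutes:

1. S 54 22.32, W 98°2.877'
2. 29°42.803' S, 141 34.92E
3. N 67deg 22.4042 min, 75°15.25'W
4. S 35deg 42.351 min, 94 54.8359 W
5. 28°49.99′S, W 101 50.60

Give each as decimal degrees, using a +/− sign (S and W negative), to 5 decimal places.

1. -54.37200, -98.04795
2. -29.71338, 141.58200
3. 67.37340, -75.25417
4. -35.70585, -94.91393
5. -28.83317, -101.84333

Point 1:
  Lat: 54 + 22.32/60 = 54.372000
  S ⇒ negate
  Lon: 2.877′ = 0.047950°; total 98.047950
  W → negative
Point 2:
  Lat: 29 + 42.803/60 = 29.713383
  hemisphere S, so the sign is −
  Lon: 34.92′ = 0.582000°; total 141.582000
  E → positive
Point 3:
  Latitude: 22.4042′ = 0.373403°; total 67.373403
  N → positive
  Lon: 15.25′ = 0.254167°; total 75.254167
  W → negative
Point 4:
  Lat: 42.351′ = 0.705850°; total 35.705850
  hemisphere S, so the sign is −
  Lon: 54.8359′ = 0.913932°; total 94.913932
  W → negative
Point 5:
  φ: 28 + 49.99/60 = 28.833167
  hemisphere S, so the sign is −
  Lon: 50.6′ = 0.843333°; total 101.843333
  W ⇒ negate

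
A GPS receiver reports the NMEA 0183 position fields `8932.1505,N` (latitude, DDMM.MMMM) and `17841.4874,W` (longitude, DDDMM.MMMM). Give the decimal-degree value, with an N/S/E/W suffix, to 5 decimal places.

Lat: split at 2 digits → 89° and 32.1505′; 89 + 32.1505/60 = 89.535842
Lon: split at 3 digits → 178° and 41.4874′; 178 + 41.4874/60 = 178.691457

89.53584° N, 178.69146° W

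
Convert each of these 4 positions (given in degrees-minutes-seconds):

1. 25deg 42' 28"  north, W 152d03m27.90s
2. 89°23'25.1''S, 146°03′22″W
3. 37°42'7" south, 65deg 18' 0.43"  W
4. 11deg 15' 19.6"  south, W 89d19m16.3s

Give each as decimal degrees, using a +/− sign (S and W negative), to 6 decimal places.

Point 1:
  φ: 42′ + 28″ = 42.46667′; 25 + 42.46667/60 = 25.7077778
  N ⇒ keep positive
  Longitude: 152° + 3/60 + 27.9/3600 = 152 + 0.050000 + 0.007750 = 152.0577500
  W ⇒ negate
Point 2:
  φ: 89 + 23/60 + 25.1/3600 = 89.3903056
  S ⇒ negate
  Lon: 3′ + 22″ = 3.36667′; 146 + 3.36667/60 = 146.0561111
  W → negative
Point 3:
  Lat: 37 + 42/60 + 7/3600 = 37.7019444
  S → negative
  Longitude: 18′ + 0.43″ = 18.00717′; 65 + 18.00717/60 = 65.3001194
  hemisphere W, so the sign is −
Point 4:
  Lat: 15′ + 19.6″ = 15.32667′; 11 + 15.32667/60 = 11.2554444
  hemisphere S, so the sign is −
  Longitude: 89 + 19/60 + 16.3/3600 = 89.3211944
  W → negative

1. 25.707778, -152.057750
2. -89.390306, -146.056111
3. -37.701944, -65.300119
4. -11.255444, -89.321194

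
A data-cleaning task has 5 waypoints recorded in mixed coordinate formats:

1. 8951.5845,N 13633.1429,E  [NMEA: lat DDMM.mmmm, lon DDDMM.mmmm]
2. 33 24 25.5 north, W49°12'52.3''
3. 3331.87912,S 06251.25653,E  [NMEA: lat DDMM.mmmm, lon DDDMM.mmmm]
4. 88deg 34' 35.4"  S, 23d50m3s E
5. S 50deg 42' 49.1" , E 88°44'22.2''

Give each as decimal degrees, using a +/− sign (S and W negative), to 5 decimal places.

Point 1:
  Lat: split at 2 digits → 89° and 51.5845′; 89 + 51.5845/60 = 89.859742
  N → positive
  Longitude: split at 3 digits → 136° and 33.1429′; 136 + 33.1429/60 = 136.552382
  E ⇒ keep positive
Point 2:
  Lat: 33° + 24/60 + 25.5/3600 = 33 + 0.400000 + 0.007083 = 33.407083
  N ⇒ keep positive
  Longitude: 49 + 12/60 + 52.3/3600 = 49.214528
  W ⇒ negate
Point 3:
  φ: degrees = first 2 digits = 33, minutes = 31.87912; 33 + 31.87912/60 = 33.531319
  S ⇒ negate
  Lon: split at 3 digits → 062° and 51.25653′; 62 + 51.25653/60 = 62.854276
  E ⇒ keep positive
Point 4:
  Lat: 88 + 34/60 + 35.4/3600 = 88.576500
  S → negative
  λ: 23 + 50/60 + 3/3600 = 23.834167
  E → positive
Point 5:
  Lat: 50° + 42/60 + 49.1/3600 = 50 + 0.700000 + 0.013639 = 50.713639
  hemisphere S, so the sign is −
  Lon: 88° + 44/60 + 22.2/3600 = 88 + 0.733333 + 0.006167 = 88.739500
  E → positive

1. 89.85974, 136.55238
2. 33.40708, -49.21453
3. -33.53132, 62.85428
4. -88.57650, 23.83417
5. -50.71364, 88.73950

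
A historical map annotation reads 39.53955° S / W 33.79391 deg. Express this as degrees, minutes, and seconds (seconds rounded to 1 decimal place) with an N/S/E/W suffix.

Latitude: whole degrees 39; 32.37300′ → 32′ and 22.380″
λ: 0.793910 × 60 = 47.63460′ → 47′, remainder × 60 = 38.076″

39°32′22.4″ S, 33°47′38.1″ W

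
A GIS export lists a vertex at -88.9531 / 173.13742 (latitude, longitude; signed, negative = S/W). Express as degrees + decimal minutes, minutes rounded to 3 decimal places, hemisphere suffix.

88° 57.186′ S, 173° 8.245′ E

Latitude is negative → S; |value| = 88.953100
Latitude: 88° + 0.953100 × 60 = 88° 57.18600′
Lon: fractional part 0.137420 → 8.24520 minutes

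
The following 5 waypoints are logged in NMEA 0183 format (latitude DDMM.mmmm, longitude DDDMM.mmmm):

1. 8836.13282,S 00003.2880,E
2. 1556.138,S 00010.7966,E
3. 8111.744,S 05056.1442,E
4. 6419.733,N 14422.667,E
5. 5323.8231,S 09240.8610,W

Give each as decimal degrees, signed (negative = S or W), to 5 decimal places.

Point 1:
  φ: split at 2 digits → 88° and 36.13282′; 88 + 36.13282/60 = 88.602214
  S ⇒ negate
  Lon: degrees = first 3 digits = 0, minutes = 3.288; 0 + 3.288/60 = 0.054800
  E → positive
Point 2:
  φ: split at 2 digits → 15° and 56.138′; 15 + 56.138/60 = 15.935633
  S ⇒ negate
  Lon: degrees = first 3 digits = 0, minutes = 10.7966; 0 + 10.7966/60 = 0.179943
  E → positive
Point 3:
  φ: split at 2 digits → 81° and 11.744′; 81 + 11.744/60 = 81.195733
  S → negative
  Lon: degrees = first 3 digits = 50, minutes = 56.1442; 50 + 56.1442/60 = 50.935737
  E → positive
Point 4:
  φ: degrees = first 2 digits = 64, minutes = 19.733; 64 + 19.733/60 = 64.328883
  N → positive
  Lon: split at 3 digits → 144° and 22.667′; 144 + 22.667/60 = 144.377783
  E ⇒ keep positive
Point 5:
  φ: split at 2 digits → 53° and 23.8231′; 53 + 23.8231/60 = 53.397052
  S ⇒ negate
  λ: split at 3 digits → 092° and 40.861′; 92 + 40.861/60 = 92.681017
  W → negative

1. -88.60221, 0.05480
2. -15.93563, 0.17994
3. -81.19573, 50.93574
4. 64.32888, 144.37778
5. -53.39705, -92.68102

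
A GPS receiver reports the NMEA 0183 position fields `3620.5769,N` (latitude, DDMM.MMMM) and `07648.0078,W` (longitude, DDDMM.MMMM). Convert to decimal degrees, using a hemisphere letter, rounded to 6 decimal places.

Latitude: split at 2 digits → 36° and 20.5769′; 36 + 20.5769/60 = 36.3429483
Longitude: degrees = first 3 digits = 76, minutes = 48.0078; 76 + 48.0078/60 = 76.8001300

36.342948° N, 76.800130° W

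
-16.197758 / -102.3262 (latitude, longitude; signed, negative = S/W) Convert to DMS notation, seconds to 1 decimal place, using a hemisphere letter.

16°11′51.9″ S, 102°19′34.3″ W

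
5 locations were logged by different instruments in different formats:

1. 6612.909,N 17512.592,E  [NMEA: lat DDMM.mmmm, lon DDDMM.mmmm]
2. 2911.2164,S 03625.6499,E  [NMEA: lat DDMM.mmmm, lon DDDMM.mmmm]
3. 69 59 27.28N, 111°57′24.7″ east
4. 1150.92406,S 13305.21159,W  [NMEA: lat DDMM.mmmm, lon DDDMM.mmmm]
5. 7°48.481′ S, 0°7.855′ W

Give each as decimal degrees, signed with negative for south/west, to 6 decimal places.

Point 1:
  Lat: split at 2 digits → 66° and 12.909′; 66 + 12.909/60 = 66.2151500
  N → positive
  Longitude: split at 3 digits → 175° and 12.592′; 175 + 12.592/60 = 175.2098667
  E ⇒ keep positive
Point 2:
  Latitude: split at 2 digits → 29° and 11.2164′; 29 + 11.2164/60 = 29.1869400
  S ⇒ negate
  λ: split at 3 digits → 036° and 25.6499′; 36 + 25.6499/60 = 36.4274983
  E ⇒ keep positive
Point 3:
  φ: 69° + 59/60 + 27.28/3600 = 69 + 0.983333 + 0.007578 = 69.9909111
  N ⇒ keep positive
  Longitude: 111 + 57/60 + 24.7/3600 = 111.9568611
  E → positive
Point 4:
  Latitude: split at 2 digits → 11° and 50.92406′; 11 + 50.92406/60 = 11.8487343
  hemisphere S, so the sign is −
  Longitude: split at 3 digits → 133° and 5.21159′; 133 + 5.21159/60 = 133.0868598
  W → negative
Point 5:
  Latitude: 7 + 48.481/60 = 7.8080167
  S ⇒ negate
  Lon: 7.855′ = 0.130917°; total 0.1309167
  W → negative

1. 66.215150, 175.209867
2. -29.186940, 36.427498
3. 69.990911, 111.956861
4. -11.848734, -133.086860
5. -7.808017, -0.130917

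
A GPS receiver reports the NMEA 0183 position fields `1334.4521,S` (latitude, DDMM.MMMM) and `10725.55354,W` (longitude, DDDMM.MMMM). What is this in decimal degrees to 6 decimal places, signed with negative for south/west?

-13.574202, -107.425892

φ: split at 2 digits → 13° and 34.4521′; 13 + 34.4521/60 = 13.5742017
hemisphere S, so the sign is −
Lon: split at 3 digits → 107° and 25.55354′; 107 + 25.55354/60 = 107.4258923
hemisphere W, so the sign is −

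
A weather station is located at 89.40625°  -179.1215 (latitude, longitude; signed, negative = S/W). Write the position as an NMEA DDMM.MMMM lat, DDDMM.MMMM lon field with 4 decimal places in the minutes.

8924.3750,N / 17907.2900,W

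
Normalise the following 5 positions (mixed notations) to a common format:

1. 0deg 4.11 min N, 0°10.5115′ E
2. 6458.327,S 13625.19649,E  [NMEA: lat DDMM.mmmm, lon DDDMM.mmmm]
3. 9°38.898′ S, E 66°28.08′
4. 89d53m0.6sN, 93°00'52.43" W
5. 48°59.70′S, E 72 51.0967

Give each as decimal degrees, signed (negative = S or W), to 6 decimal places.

Point 1:
  Latitude: 0 + 4.11/60 = 0.0685000
  N → positive
  Lon: 10.5115′ = 0.175192°; total 0.1751917
  E ⇒ keep positive
Point 2:
  Latitude: degrees = first 2 digits = 64, minutes = 58.327; 64 + 58.327/60 = 64.9721167
  hemisphere S, so the sign is −
  Lon: split at 3 digits → 136° and 25.19649′; 136 + 25.19649/60 = 136.4199415
  E ⇒ keep positive
Point 3:
  Lat: 9 + 38.898/60 = 9.6483000
  S ⇒ negate
  Lon: 28.08′ = 0.468000°; total 66.4680000
  E ⇒ keep positive
Point 4:
  φ: 53′ + 0.6″ = 53.01000′; 89 + 53.01000/60 = 89.8835000
  N → positive
  Lon: 93 + 0/60 + 52.43/3600 = 93.0145639
  W ⇒ negate
Point 5:
  Lat: 48 + 59.7/60 = 48.9950000
  hemisphere S, so the sign is −
  Longitude: 72 + 51.0967/60 = 72.8516117
  E ⇒ keep positive

1. 0.068500, 0.175192
2. -64.972117, 136.419942
3. -9.648300, 66.468000
4. 89.883500, -93.014564
5. -48.995000, 72.851612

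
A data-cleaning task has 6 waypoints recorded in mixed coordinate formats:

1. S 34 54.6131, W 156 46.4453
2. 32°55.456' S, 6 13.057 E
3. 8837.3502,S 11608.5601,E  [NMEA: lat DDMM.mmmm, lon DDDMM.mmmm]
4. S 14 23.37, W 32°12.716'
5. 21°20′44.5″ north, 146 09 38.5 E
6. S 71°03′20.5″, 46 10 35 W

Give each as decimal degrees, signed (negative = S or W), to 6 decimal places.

1. -34.910218, -156.774088
2. -32.924267, 6.217617
3. -88.622503, 116.142668
4. -14.389500, -32.211933
5. 21.345694, 146.160694
6. -71.055694, -46.176389

Point 1:
  φ: 54.6131′ = 0.910218°; total 34.9102183
  S → negative
  Longitude: 46.4453′ = 0.774088°; total 156.7740883
  W ⇒ negate
Point 2:
  φ: 32 + 55.456/60 = 32.9242667
  hemisphere S, so the sign is −
  Longitude: 6 + 13.057/60 = 6.2176167
  E ⇒ keep positive
Point 3:
  Latitude: degrees = first 2 digits = 88, minutes = 37.3502; 88 + 37.3502/60 = 88.6225033
  S ⇒ negate
  Longitude: degrees = first 3 digits = 116, minutes = 8.5601; 116 + 8.5601/60 = 116.1426683
  E → positive
Point 4:
  Lat: 23.37′ = 0.389500°; total 14.3895000
  hemisphere S, so the sign is −
  Longitude: 12.716′ = 0.211933°; total 32.2119333
  W → negative
Point 5:
  Latitude: 21° + 20/60 + 44.5/3600 = 21 + 0.333333 + 0.012361 = 21.3456944
  N → positive
  λ: 146 + 9/60 + 38.5/3600 = 146.1606944
  E → positive
Point 6:
  Latitude: 71 + 3/60 + 20.5/3600 = 71.0556944
  hemisphere S, so the sign is −
  Lon: 46° + 10/60 + 35/3600 = 46 + 0.166667 + 0.009722 = 46.1763889
  hemisphere W, so the sign is −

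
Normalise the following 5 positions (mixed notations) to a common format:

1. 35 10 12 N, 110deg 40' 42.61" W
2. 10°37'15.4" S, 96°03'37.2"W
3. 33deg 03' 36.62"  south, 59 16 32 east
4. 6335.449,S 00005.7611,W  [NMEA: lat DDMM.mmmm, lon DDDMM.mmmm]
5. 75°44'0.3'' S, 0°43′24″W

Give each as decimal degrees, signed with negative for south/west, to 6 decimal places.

Point 1:
  Latitude: 10′ + 12″ = 10.20000′; 35 + 10.20000/60 = 35.1700000
  N → positive
  Lon: 110 + 40/60 + 42.61/3600 = 110.6785028
  W ⇒ negate
Point 2:
  Latitude: 10 + 37/60 + 15.4/3600 = 10.6209444
  hemisphere S, so the sign is −
  Lon: 96 + 3/60 + 37.2/3600 = 96.0603333
  W ⇒ negate
Point 3:
  φ: 33° + 3/60 + 36.62/3600 = 33 + 0.050000 + 0.010172 = 33.0601722
  hemisphere S, so the sign is −
  Longitude: 59° + 16/60 + 32/3600 = 59 + 0.266667 + 0.008889 = 59.2755556
  E → positive
Point 4:
  Latitude: degrees = first 2 digits = 63, minutes = 35.449; 63 + 35.449/60 = 63.5908167
  S ⇒ negate
  Lon: degrees = first 3 digits = 0, minutes = 5.7611; 0 + 5.7611/60 = 0.0960183
  W → negative
Point 5:
  Lat: 44′ + 0.3″ = 44.00500′; 75 + 44.00500/60 = 75.7334167
  hemisphere S, so the sign is −
  Longitude: 0 + 43/60 + 24/3600 = 0.7233333
  W ⇒ negate

1. 35.170000, -110.678503
2. -10.620944, -96.060333
3. -33.060172, 59.275556
4. -63.590817, -0.096018
5. -75.733417, -0.723333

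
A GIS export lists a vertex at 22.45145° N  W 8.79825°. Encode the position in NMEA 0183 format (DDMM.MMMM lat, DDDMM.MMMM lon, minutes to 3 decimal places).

2227.087,N / 00847.895,W

Latitude: fractional part 0.451450 → 27.08700 minutes
Longitude: 8° + 0.798250 × 60 = 8° 47.89500′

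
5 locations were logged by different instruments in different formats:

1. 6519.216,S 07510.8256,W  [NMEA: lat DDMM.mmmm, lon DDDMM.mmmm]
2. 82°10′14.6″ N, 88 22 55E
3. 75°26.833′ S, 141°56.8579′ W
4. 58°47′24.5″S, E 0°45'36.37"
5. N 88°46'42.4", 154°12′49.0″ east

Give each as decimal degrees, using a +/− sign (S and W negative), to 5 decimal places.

Point 1:
  Latitude: split at 2 digits → 65° and 19.216′; 65 + 19.216/60 = 65.320267
  hemisphere S, so the sign is −
  λ: split at 3 digits → 075° and 10.8256′; 75 + 10.8256/60 = 75.180427
  W ⇒ negate
Point 2:
  Latitude: 82 + 10/60 + 14.6/3600 = 82.170722
  N → positive
  Lon: 22′ + 55″ = 22.91667′; 88 + 22.91667/60 = 88.381944
  E ⇒ keep positive
Point 3:
  Lat: 26.833′ = 0.447217°; total 75.447217
  hemisphere S, so the sign is −
  Longitude: 56.8579′ = 0.947632°; total 141.947632
  W ⇒ negate
Point 4:
  Lat: 58° + 47/60 + 24.5/3600 = 58 + 0.783333 + 0.006806 = 58.790139
  S ⇒ negate
  λ: 0° + 45/60 + 36.37/3600 = 0 + 0.750000 + 0.010103 = 0.760103
  E ⇒ keep positive
Point 5:
  Lat: 88° + 46/60 + 42.4/3600 = 88 + 0.766667 + 0.011778 = 88.778444
  N ⇒ keep positive
  Lon: 154 + 12/60 + 49/3600 = 154.213611
  E → positive

1. -65.32027, -75.18043
2. 82.17072, 88.38194
3. -75.44722, -141.94763
4. -58.79014, 0.76010
5. 88.77844, 154.21361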